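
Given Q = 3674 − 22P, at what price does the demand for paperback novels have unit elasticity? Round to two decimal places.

For linear demand Q = a − bP, ε = −bP/(a − bP). |ε| = 1 when bP = a − bP, i.e. P = a/(2b).
P = 3674/(2·22) = 3674/44 = 83.5000.

83.50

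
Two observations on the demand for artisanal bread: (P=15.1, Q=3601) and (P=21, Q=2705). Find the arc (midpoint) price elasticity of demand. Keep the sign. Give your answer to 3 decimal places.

ΔQ = 2705 − 3601 = -896; ΔP = 21 − 15.1 = 5.9.
Midpoints: P̄ = 18.05, Q̄ = 3153.0.
ε = (ΔQ/ΔP)(P̄/Q̄) = (-896/5.9)(18.05/3153.0).

-0.869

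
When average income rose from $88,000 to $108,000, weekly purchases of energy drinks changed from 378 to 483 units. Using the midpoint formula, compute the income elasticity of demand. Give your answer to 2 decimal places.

ΔQ = 105, ΔI = 20000. Midpoints: Ī = 98,000, Q̄ = 430.5.
ε_I = (ΔQ/ΔI)(Ī/Q̄) = (105/20000)(98000/430.5).

1.20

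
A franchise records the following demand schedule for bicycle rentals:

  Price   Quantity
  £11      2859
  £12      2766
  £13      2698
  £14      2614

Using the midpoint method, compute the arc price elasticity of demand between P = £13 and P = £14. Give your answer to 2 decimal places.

-0.43

At P = 13, Q = 2698; at P = 14, Q = 2614.
ΔQ = -84, ΔP = 1. Midpoints: P̄ = 13.50, Q̄ = 2656.0.
ε = (ΔQ/ΔP)(P̄/Q̄) = (-84/1)(13.50/2656.0).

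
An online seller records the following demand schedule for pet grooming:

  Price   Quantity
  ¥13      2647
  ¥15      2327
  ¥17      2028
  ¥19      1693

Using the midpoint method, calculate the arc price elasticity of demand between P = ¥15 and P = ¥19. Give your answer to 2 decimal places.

-1.34

At P = 15, Q = 2327; at P = 19, Q = 1693.
ΔQ = -634, ΔP = 4. Midpoints: P̄ = 17.00, Q̄ = 2010.0.
ε = (ΔQ/ΔP)(P̄/Q̄) = (-634/4)(17.00/2010.0).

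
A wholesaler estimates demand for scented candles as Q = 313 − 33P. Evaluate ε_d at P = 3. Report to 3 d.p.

-0.463

At P = 3, Q = 214.
dQ/dP = −33.
ε = (dQ/dP)(P/Q) = (-33)(3/214).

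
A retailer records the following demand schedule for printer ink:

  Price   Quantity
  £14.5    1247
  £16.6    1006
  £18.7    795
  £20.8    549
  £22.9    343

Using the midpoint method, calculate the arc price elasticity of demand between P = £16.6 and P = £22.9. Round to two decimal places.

At P = 16.6, Q = 1006; at P = 22.9, Q = 343.
ΔQ = -663, ΔP = 6.3. Midpoints: P̄ = 19.75, Q̄ = 674.5.
ε = (ΔQ/ΔP)(P̄/Q̄) = (-663/6.3)(19.75/674.5).

-3.08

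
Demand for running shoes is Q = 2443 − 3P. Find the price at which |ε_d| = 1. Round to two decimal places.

407.17

For linear demand Q = a − bP, ε = −bP/(a − bP). |ε| = 1 when bP = a − bP, i.e. P = a/(2b).
P = 2443/(2·3) = 2443/6 = 407.1667.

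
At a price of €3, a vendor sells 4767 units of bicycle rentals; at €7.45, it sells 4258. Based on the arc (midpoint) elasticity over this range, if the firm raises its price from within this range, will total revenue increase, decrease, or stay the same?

increase

Arc ε = (-509/4.45)(5.22/4512.5) ≈ -0.132.
|ε| = 0.13 < 1, so demand is inelastic. A price rise therefore raises total revenue.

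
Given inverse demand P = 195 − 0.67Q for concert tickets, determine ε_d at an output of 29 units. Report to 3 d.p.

-9.036

At Q = 29, P = 195 − 0.67(29) = 175.57.
dP/dQ = −0.67, so dQ/dP = 1/(−0.67) = -1.493.
ε = (dQ/dP)(P/Q) = (-1.493)(175.57/29).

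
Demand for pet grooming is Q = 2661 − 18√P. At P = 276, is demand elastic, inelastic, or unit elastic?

Q = 2361.962, dQ/dP = -0.542.
ε = (dQ/dP)(P/Q) ≈ -0.063.
|ε| = 0.06 < 1.

inelastic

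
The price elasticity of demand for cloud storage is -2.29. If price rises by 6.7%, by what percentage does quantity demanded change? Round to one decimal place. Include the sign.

-15.3%

%ΔQ ≈ ε × %ΔP = (-2.29)(6.7%) = -15.34%.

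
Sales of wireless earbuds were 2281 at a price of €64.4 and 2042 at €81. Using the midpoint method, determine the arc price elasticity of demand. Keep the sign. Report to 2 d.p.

ΔQ = 2042 − 2281 = -239; ΔP = 81 − 64.4 = 16.6.
Midpoints: P̄ = 72.70, Q̄ = 2161.5.
ε = (ΔQ/ΔP)(P̄/Q̄) = (-239/16.6)(72.70/2161.5).

-0.48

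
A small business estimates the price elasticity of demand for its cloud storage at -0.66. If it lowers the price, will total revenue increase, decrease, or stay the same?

decrease

|ε| = 0.66 < 1, so demand is inelastic. A price cut therefore reduces total revenue.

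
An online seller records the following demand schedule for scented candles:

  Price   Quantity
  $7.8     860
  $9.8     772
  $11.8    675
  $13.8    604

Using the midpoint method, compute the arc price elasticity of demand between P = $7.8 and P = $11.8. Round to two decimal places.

At P = 7.8, Q = 860; at P = 11.8, Q = 675.
ΔQ = -185, ΔP = 4.0. Midpoints: P̄ = 9.80, Q̄ = 767.5.
ε = (ΔQ/ΔP)(P̄/Q̄) = (-185/4.0)(9.80/767.5).

-0.59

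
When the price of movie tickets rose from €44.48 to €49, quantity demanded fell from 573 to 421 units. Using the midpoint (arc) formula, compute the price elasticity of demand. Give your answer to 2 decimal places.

-3.16

ΔQ = 421 − 573 = -152; ΔP = 49 − 44.48 = 4.52.
Midpoints: P̄ = 46.74, Q̄ = 497.0.
ε = (ΔQ/ΔP)(P̄/Q̄) = (-152/4.52)(46.74/497.0).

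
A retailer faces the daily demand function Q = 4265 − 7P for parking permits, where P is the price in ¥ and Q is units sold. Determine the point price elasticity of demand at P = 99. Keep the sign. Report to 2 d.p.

-0.19

At P = 99, Q = 3572.
dQ/dP = −7.
ε = (dQ/dP)(P/Q) = (-7)(99/3572).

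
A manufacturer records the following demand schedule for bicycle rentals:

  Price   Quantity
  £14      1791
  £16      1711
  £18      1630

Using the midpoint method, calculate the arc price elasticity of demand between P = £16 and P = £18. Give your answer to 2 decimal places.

At P = 16, Q = 1711; at P = 18, Q = 1630.
ΔQ = -81, ΔP = 2. Midpoints: P̄ = 17.00, Q̄ = 1670.5.
ε = (ΔQ/ΔP)(P̄/Q̄) = (-81/2)(17.00/1670.5).

-0.41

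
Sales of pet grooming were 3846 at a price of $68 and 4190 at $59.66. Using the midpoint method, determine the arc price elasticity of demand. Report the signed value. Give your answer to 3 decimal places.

-0.655

ΔQ = 4190 − 3846 = 344; ΔP = 59.66 − 68 = -8.34.
Midpoints: P̄ = 63.83, Q̄ = 4018.0.
ε = (ΔQ/ΔP)(P̄/Q̄) = (344/-8.34)(63.83/4018.0).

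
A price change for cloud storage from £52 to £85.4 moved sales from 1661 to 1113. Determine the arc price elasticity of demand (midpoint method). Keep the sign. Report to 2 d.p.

-0.81

ΔQ = 1113 − 1661 = -548; ΔP = 85.4 − 52 = 33.4.
Midpoints: P̄ = 68.70, Q̄ = 1387.0.
ε = (ΔQ/ΔP)(P̄/Q̄) = (-548/33.4)(68.70/1387.0).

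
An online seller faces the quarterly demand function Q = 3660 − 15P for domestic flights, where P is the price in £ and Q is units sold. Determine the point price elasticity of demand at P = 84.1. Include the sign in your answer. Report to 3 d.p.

At P = 84.1, Q = 2398.500.
dQ/dP = −15.
ε = (dQ/dP)(P/Q) = (-15)(84.1/2398.500).
|ε| < 1, so demand is inelastic at this price.

-0.526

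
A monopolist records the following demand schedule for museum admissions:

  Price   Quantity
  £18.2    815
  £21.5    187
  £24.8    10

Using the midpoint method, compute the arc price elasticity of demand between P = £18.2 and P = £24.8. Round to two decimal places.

At P = 18.2, Q = 815; at P = 24.8, Q = 10.
ΔQ = -805, ΔP = 6.6. Midpoints: P̄ = 21.50, Q̄ = 412.5.
ε = (ΔQ/ΔP)(P̄/Q̄) = (-805/6.6)(21.50/412.5).

-6.36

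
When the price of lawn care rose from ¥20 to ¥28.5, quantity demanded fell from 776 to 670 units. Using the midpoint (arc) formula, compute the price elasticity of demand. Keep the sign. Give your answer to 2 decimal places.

ΔQ = 670 − 776 = -106; ΔP = 28.5 − 20 = 8.5.
Midpoints: P̄ = 24.25, Q̄ = 723.0.
ε = (ΔQ/ΔP)(P̄/Q̄) = (-106/8.5)(24.25/723.0).

-0.42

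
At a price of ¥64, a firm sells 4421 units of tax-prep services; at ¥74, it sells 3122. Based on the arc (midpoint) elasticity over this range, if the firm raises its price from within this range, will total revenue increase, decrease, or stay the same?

Arc ε = (-1299/10)(69.00/3771.5) ≈ -2.377.
|ε| = 2.38 > 1, so demand is elastic. A price rise therefore reduces total revenue.

decrease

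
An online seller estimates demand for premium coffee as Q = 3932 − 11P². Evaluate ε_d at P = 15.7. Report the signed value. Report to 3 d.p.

-4.443

At P = 15.7, Q = 1220.610.
dQ/dP = −22P = -345.400.
ε = (dQ/dP)(P/Q) = (-345.400)(15.7/1220.610).
|ε| > 1, so demand is elastic at this price.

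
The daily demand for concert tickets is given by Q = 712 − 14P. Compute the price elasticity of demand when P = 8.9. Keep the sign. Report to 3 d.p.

-0.212

At P = 8.9, Q = 587.400.
dQ/dP = −14.
ε = (dQ/dP)(P/Q) = (-14)(8.9/587.400).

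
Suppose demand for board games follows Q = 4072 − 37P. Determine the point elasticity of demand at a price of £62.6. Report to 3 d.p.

-1.319

At P = 62.6, Q = 1755.800.
dQ/dP = −37.
ε = (dQ/dP)(P/Q) = (-37)(62.6/1755.800).
|ε| > 1, so demand is elastic at this price.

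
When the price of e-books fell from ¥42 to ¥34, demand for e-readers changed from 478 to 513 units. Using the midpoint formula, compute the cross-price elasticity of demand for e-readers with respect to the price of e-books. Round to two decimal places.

-0.34

ΔQ_x = 513 − 478 = 35; ΔP_y = 34 − 42 = -8.
Midpoints: P̄_y = 38.00, Q̄_x = 495.5.
ε_xy = (ΔQ_x/ΔP_y)(P̄_y/Q̄_x) = (35/-8)(38.00/495.5).
ε_xy < 0, so the goods are complements.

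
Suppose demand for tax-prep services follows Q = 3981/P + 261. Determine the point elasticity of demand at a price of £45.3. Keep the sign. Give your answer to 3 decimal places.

At P = 45.3, Q = 348.881.
dQ/dP = −3981/P² = -1.940.
ε = (dQ/dP)(P/Q) = (-1.940)(45.3/348.881).

-0.252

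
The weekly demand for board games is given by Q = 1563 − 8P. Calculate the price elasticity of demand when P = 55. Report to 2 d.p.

-0.39

At P = 55, Q = 1123.
dQ/dP = −8.
ε = (dQ/dP)(P/Q) = (-8)(55/1123).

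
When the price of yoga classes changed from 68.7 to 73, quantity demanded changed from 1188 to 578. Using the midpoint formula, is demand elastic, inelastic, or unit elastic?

Arc ε ≈ -11.383.
|ε| = 11.38 > 1.

elastic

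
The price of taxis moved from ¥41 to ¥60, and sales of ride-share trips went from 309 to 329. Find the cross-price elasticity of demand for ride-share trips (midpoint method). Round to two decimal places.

ΔQ_x = 329 − 309 = 20; ΔP_y = 60 − 41 = 19.
Midpoints: P̄_y = 50.50, Q̄_x = 319.0.
ε_xy = (ΔQ_x/ΔP_y)(P̄_y/Q̄_x) = (20/19)(50.50/319.0).

0.17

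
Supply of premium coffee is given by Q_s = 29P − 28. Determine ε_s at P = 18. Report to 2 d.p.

At P = 18, Q_s = 494.
dQ_s/dP = 29.
ε_s = (dQ_s/dP)(P/Q_s) = (29)(18/494).

1.06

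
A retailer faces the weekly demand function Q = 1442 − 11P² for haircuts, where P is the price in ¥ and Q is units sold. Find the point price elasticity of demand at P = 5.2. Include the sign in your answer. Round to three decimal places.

At P = 5.2, Q = 1144.560.
dQ/dP = −22P = -114.400.
ε = (dQ/dP)(P/Q) = (-114.400)(5.2/1144.560).

-0.520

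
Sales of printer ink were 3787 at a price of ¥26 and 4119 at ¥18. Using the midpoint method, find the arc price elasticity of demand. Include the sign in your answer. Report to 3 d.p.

ΔQ = 4119 − 3787 = 332; ΔP = 18 − 26 = -8.
Midpoints: P̄ = 22.00, Q̄ = 3953.0.
ε = (ΔQ/ΔP)(P̄/Q̄) = (332/-8)(22.00/3953.0).

-0.231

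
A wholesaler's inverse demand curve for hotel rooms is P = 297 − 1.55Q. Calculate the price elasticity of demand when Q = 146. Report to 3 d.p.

At Q = 146, P = 297 − 1.55(146) = 70.70.
dP/dQ = −1.55, so dQ/dP = 1/(−1.55) = -0.645.
ε = (dQ/dP)(P/Q) = (-0.645)(70.70/146).

-0.312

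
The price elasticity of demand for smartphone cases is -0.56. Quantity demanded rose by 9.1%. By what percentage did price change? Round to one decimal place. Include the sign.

%ΔP ≈ %ΔQ / ε = (9.1%)/(-0.56) = -16.25%.

-16.3%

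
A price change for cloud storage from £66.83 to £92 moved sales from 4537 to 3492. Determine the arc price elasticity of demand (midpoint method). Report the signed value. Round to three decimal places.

ΔQ = 3492 − 4537 = -1045; ΔP = 92 − 66.83 = 25.17.
Midpoints: P̄ = 79.41, Q̄ = 4014.5.
ε = (ΔQ/ΔP)(P̄/Q̄) = (-1045/25.17)(79.41/4014.5).

-0.821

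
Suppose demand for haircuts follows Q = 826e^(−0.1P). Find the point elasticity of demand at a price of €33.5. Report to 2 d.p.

At P = 33.5, Q = 28.980.
dQ/dP = −0.1·826e^(−0.1P) = −0.1Q = -2.898.
ε = (dQ/dP)(P/Q) = (-2.898)(33.5/28.980).
|ε| > 1, so demand is elastic at this price.

-3.35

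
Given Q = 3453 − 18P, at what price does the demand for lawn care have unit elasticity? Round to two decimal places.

95.92

For linear demand Q = a − bP, ε = −bP/(a − bP). |ε| = 1 when bP = a − bP, i.e. P = a/(2b).
P = 3453/(2·18) = 3453/36 = 95.9167.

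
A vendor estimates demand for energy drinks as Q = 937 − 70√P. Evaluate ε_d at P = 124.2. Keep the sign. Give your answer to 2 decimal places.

-2.49

At P = 124.2, Q = 156.885.
dQ/dP = −70/(2√P) = -3.141.
ε = (dQ/dP)(P/Q) = (-3.141)(124.2/156.885).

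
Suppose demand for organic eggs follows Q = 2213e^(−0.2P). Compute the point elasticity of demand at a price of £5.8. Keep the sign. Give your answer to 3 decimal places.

At P = 5.8, Q = 693.745.
dQ/dP = −0.2·2213e^(−0.2P) = −0.2Q = -138.749.
ε = (dQ/dP)(P/Q) = (-138.749)(5.8/693.745).

-1.160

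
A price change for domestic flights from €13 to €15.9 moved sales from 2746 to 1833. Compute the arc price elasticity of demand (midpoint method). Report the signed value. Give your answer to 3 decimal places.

ΔQ = 1833 − 2746 = -913; ΔP = 15.9 − 13 = 2.9.
Midpoints: P̄ = 14.45, Q̄ = 2289.5.
ε = (ΔQ/ΔP)(P̄/Q̄) = (-913/2.9)(14.45/2289.5).

-1.987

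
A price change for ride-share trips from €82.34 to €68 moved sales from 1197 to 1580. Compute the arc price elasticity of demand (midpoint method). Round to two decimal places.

ΔQ = 1580 − 1197 = 383; ΔP = 68 − 82.34 = -14.34.
Midpoints: P̄ = 75.17, Q̄ = 1388.5.
ε = (ΔQ/ΔP)(P̄/Q̄) = (383/-14.34)(75.17/1388.5).

-1.45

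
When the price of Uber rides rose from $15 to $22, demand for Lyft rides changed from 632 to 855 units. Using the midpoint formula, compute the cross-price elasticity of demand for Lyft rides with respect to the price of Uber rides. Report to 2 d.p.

ΔQ_x = 855 − 632 = 223; ΔP_y = 22 − 15 = 7.
Midpoints: P̄_y = 18.50, Q̄_x = 743.5.
ε_xy = (ΔQ_x/ΔP_y)(P̄_y/Q̄_x) = (223/7)(18.50/743.5).

0.79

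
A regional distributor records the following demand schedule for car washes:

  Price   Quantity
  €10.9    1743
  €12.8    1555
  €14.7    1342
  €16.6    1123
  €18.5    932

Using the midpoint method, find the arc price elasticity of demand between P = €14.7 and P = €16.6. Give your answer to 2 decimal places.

At P = 14.7, Q = 1342; at P = 16.6, Q = 1123.
ΔQ = -219, ΔP = 1.9. Midpoints: P̄ = 15.65, Q̄ = 1232.5.
ε = (ΔQ/ΔP)(P̄/Q̄) = (-219/1.9)(15.65/1232.5).

-1.46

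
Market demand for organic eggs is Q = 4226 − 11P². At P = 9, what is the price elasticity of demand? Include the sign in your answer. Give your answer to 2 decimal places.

At P = 9, Q = 3335.
dQ/dP = −22P = -198.
ε = (dQ/dP)(P/Q) = (-198)(9/3335).
|ε| < 1, so demand is inelastic at this price.

-0.53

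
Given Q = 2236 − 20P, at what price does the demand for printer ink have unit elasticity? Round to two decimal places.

For linear demand Q = a − bP, ε = −bP/(a − bP). |ε| = 1 when bP = a − bP, i.e. P = a/(2b).
P = 2236/(2·20) = 2236/40 = 55.9000.

55.90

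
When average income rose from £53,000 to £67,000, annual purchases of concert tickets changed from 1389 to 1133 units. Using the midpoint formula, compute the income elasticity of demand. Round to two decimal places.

ΔQ = -256, ΔI = 14000. Midpoints: Ī = 60,000, Q̄ = 1261.0.
ε_I = (ΔQ/ΔI)(Ī/Q̄) = (-256/14000)(60000/1261.0).

-0.87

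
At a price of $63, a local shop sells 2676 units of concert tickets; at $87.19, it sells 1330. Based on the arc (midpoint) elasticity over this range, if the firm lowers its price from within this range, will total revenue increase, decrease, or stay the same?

Arc ε = (-1346/24.19)(75.09/2003.0) ≈ -2.086.
|ε| = 2.09 > 1, so demand is elastic. A price cut therefore raises total revenue.

increase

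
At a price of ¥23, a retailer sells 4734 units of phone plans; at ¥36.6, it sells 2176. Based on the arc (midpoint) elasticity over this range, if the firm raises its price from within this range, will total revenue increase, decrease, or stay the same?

decrease

Arc ε = (-2558/13.6)(29.80/3455.0) ≈ -1.622.
|ε| = 1.62 > 1, so demand is elastic. A price rise therefore reduces total revenue.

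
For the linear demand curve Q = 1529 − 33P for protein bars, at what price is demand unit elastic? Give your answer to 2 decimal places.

For linear demand Q = a − bP, ε = −bP/(a − bP). |ε| = 1 when bP = a − bP, i.e. P = a/(2b).
P = 1529/(2·33) = 1529/66 = 23.1667.

23.17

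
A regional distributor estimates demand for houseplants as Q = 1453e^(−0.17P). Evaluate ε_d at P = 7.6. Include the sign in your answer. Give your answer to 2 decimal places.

-1.29

At P = 7.6, Q = 399.169.
dQ/dP = −0.17·1453e^(−0.17P) = −0.17Q = -67.859.
ε = (dQ/dP)(P/Q) = (-67.859)(7.6/399.169).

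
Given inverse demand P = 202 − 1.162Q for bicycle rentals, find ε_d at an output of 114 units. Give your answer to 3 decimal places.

At Q = 114, P = 202 − 1.162(114) = 69.53.
dP/dQ = −1.162, so dQ/dP = 1/(−1.162) = -0.861.
ε = (dQ/dP)(P/Q) = (-0.861)(69.53/114).

-0.525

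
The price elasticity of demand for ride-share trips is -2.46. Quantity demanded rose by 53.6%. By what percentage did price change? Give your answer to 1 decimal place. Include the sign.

%ΔP ≈ %ΔQ / ε = (53.6%)/(-2.46) = -21.79%.

-21.8%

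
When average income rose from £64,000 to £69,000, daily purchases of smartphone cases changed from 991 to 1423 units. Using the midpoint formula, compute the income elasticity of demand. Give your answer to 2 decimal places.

4.76

ΔQ = 432, ΔI = 5000. Midpoints: Ī = 66,500, Q̄ = 1207.0.
ε_I = (ΔQ/ΔI)(Ī/Q̄) = (432/5000)(66500/1207.0).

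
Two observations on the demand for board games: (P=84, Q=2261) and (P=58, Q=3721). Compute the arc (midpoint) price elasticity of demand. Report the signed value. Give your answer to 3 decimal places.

ΔQ = 3721 − 2261 = 1460; ΔP = 58 − 84 = -26.
Midpoints: P̄ = 71.00, Q̄ = 2991.0.
ε = (ΔQ/ΔP)(P̄/Q̄) = (1460/-26)(71.00/2991.0).

-1.333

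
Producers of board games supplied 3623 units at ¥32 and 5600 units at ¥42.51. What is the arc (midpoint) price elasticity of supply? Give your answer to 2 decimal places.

ΔQ = 5600 − 3623 = 1977; ΔP = 42.51 − 32 = 10.51.
Midpoints: P̄ = 37.25, Q̄ = 4611.5.
ε_s = (ΔQ/ΔP)(P̄/Q̄) = (1977/10.51)(37.25/4611.5).

1.52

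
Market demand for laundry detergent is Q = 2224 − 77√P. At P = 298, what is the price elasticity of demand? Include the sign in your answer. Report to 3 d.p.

At P = 298, Q = 894.774.
dQ/dP = −77/(2√P) = -2.230.
ε = (dQ/dP)(P/Q) = (-2.230)(298/894.774).

-0.743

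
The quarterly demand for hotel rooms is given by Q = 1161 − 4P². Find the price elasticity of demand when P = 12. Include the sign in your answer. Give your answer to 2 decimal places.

At P = 12, Q = 585.
dQ/dP = −8P = -96.
ε = (dQ/dP)(P/Q) = (-96)(12/585).

-1.97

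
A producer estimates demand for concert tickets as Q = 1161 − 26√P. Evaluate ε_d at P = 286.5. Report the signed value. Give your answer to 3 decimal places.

At P = 286.5, Q = 720.916.
dQ/dP = −26/(2√P) = -0.768.
ε = (dQ/dP)(P/Q) = (-0.768)(286.5/720.916).
|ε| < 1, so demand is inelastic at this price.

-0.305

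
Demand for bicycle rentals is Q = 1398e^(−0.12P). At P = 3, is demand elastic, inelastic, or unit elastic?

Q = 975.352, dQ/dP = -117.042.
ε = (dQ/dP)(P/Q) ≈ -0.360.
|ε| = 0.36 < 1.

inelastic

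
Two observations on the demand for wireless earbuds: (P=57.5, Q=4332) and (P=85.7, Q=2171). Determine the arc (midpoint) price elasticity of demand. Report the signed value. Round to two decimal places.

ΔQ = 2171 − 4332 = -2161; ΔP = 85.7 − 57.5 = 28.2.
Midpoints: P̄ = 71.60, Q̄ = 3251.5.
ε = (ΔQ/ΔP)(P̄/Q̄) = (-2161/28.2)(71.60/3251.5).

-1.69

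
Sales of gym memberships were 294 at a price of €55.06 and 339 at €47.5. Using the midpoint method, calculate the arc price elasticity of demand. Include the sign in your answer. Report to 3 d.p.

ΔQ = 339 − 294 = 45; ΔP = 47.5 − 55.06 = -7.56.
Midpoints: P̄ = 51.28, Q̄ = 316.5.
ε = (ΔQ/ΔP)(P̄/Q̄) = (45/-7.56)(51.28/316.5).

-0.964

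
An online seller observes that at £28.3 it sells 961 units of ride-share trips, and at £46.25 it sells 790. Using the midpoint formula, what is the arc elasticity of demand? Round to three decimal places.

ΔQ = 790 − 961 = -171; ΔP = 46.25 − 28.3 = 17.95.
Midpoints: P̄ = 37.27, Q̄ = 875.5.
ε = (ΔQ/ΔP)(P̄/Q̄) = (-171/17.95)(37.27/875.5).

-0.406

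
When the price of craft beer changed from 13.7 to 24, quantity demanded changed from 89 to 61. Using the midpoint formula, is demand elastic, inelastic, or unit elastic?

Arc ε ≈ -0.683.
|ε| = 0.68 < 1.

inelastic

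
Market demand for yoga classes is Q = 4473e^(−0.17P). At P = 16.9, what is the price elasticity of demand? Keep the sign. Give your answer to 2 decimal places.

-2.87

At P = 16.9, Q = 252.855.
dQ/dP = −0.17·4473e^(−0.17P) = −0.17Q = -42.985.
ε = (dQ/dP)(P/Q) = (-42.985)(16.9/252.855).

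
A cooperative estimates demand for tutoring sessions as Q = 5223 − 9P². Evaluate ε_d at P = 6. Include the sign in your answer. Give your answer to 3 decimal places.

At P = 6, Q = 4899.
dQ/dP = −18P = -108.
ε = (dQ/dP)(P/Q) = (-108)(6/4899).

-0.132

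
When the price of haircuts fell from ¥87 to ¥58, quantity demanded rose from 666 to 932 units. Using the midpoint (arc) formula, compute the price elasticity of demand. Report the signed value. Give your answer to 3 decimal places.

ΔQ = 932 − 666 = 266; ΔP = 58 − 87 = -29.
Midpoints: P̄ = 72.50, Q̄ = 799.0.
ε = (ΔQ/ΔP)(P̄/Q̄) = (266/-29)(72.50/799.0).

-0.832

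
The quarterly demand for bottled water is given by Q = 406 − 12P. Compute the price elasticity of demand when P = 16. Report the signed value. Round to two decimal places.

-0.90

At P = 16, Q = 214.
dQ/dP = −12.
ε = (dQ/dP)(P/Q) = (-12)(16/214).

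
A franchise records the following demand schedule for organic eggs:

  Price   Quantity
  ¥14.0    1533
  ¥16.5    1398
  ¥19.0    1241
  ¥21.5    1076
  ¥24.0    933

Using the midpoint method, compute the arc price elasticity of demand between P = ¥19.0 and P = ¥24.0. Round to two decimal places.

-1.22

At P = 19.0, Q = 1241; at P = 24.0, Q = 933.
ΔQ = -308, ΔP = 5.0. Midpoints: P̄ = 21.50, Q̄ = 1087.0.
ε = (ΔQ/ΔP)(P̄/Q̄) = (-308/5.0)(21.50/1087.0).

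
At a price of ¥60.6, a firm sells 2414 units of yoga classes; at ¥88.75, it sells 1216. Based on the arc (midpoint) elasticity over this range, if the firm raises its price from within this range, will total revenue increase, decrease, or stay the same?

Arc ε = (-1198/28.15)(74.67/1815.0) ≈ -1.751.
|ε| = 1.75 > 1, so demand is elastic. A price rise therefore reduces total revenue.

decrease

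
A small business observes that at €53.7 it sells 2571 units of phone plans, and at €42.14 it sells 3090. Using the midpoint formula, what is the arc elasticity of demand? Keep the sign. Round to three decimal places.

ΔQ = 3090 − 2571 = 519; ΔP = 42.14 − 53.7 = -11.56.
Midpoints: P̄ = 47.92, Q̄ = 2830.5.
ε = (ΔQ/ΔP)(P̄/Q̄) = (519/-11.56)(47.92/2830.5).

-0.760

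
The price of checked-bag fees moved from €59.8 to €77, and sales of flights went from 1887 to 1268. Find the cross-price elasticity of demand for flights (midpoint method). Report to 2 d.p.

-1.56

ΔQ_x = 1268 − 1887 = -619; ΔP_y = 77 − 59.8 = 17.2.
Midpoints: P̄_y = 68.40, Q̄_x = 1577.5.
ε_xy = (ΔQ_x/ΔP_y)(P̄_y/Q̄_x) = (-619/17.2)(68.40/1577.5).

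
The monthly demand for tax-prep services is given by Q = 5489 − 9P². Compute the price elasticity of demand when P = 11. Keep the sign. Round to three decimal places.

At P = 11, Q = 4400.
dQ/dP = −18P = -198.
ε = (dQ/dP)(P/Q) = (-198)(11/4400).
|ε| < 1, so demand is inelastic at this price.

-0.495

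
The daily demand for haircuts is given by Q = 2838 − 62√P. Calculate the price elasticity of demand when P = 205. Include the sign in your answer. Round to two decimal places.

-0.23

At P = 205, Q = 1950.295.
dQ/dP = −62/(2√P) = -2.165.
ε = (dQ/dP)(P/Q) = (-2.165)(205/1950.295).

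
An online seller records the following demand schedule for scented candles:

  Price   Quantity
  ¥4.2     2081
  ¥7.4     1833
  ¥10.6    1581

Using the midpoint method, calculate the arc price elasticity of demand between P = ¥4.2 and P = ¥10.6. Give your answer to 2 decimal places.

-0.32

At P = 4.2, Q = 2081; at P = 10.6, Q = 1581.
ΔQ = -500, ΔP = 6.4. Midpoints: P̄ = 7.40, Q̄ = 1831.0.
ε = (ΔQ/ΔP)(P̄/Q̄) = (-500/6.4)(7.40/1831.0).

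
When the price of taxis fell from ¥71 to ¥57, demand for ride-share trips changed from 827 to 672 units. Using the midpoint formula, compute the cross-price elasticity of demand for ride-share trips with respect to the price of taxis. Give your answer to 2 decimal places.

0.95

ΔQ_x = 672 − 827 = -155; ΔP_y = 57 − 71 = -14.
Midpoints: P̄_y = 64.00, Q̄_x = 749.5.
ε_xy = (ΔQ_x/ΔP_y)(P̄_y/Q̄_x) = (-155/-14)(64.00/749.5).
ε_xy > 0, so the goods are substitutes.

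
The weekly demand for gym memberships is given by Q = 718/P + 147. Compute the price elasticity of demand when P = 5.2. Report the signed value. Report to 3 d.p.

At P = 5.2, Q = 285.077.
dQ/dP = −718/P² = -26.553.
ε = (dQ/dP)(P/Q) = (-26.553)(5.2/285.077).

-0.484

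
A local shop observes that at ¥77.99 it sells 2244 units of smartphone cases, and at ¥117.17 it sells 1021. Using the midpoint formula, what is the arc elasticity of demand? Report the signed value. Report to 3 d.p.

-1.866

ΔQ = 1021 − 2244 = -1223; ΔP = 117.17 − 77.99 = 39.18.
Midpoints: P̄ = 97.58, Q̄ = 1632.5.
ε = (ΔQ/ΔP)(P̄/Q̄) = (-1223/39.18)(97.58/1632.5).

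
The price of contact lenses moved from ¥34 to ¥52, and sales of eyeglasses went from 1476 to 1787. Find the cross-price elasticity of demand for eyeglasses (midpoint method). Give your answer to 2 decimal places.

0.46

ΔQ_x = 1787 − 1476 = 311; ΔP_y = 52 − 34 = 18.
Midpoints: P̄_y = 43.00, Q̄_x = 1631.5.
ε_xy = (ΔQ_x/ΔP_y)(P̄_y/Q̄_x) = (311/18)(43.00/1631.5).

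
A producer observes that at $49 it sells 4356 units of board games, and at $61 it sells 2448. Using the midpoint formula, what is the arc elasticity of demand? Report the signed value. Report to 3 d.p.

ΔQ = 2448 − 4356 = -1908; ΔP = 61 − 49 = 12.
Midpoints: P̄ = 55.00, Q̄ = 3402.0.
ε = (ΔQ/ΔP)(P̄/Q̄) = (-1908/12)(55.00/3402.0).

-2.571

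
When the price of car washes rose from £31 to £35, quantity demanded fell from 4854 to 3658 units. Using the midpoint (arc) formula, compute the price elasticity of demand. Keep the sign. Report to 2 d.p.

-2.32

ΔQ = 3658 − 4854 = -1196; ΔP = 35 − 31 = 4.
Midpoints: P̄ = 33.00, Q̄ = 4256.0.
ε = (ΔQ/ΔP)(P̄/Q̄) = (-1196/4)(33.00/4256.0).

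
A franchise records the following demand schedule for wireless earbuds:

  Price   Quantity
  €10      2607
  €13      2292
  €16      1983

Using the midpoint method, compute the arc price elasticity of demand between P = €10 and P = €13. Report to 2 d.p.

-0.49

At P = 10, Q = 2607; at P = 13, Q = 2292.
ΔQ = -315, ΔP = 3. Midpoints: P̄ = 11.50, Q̄ = 2449.5.
ε = (ΔQ/ΔP)(P̄/Q̄) = (-315/3)(11.50/2449.5).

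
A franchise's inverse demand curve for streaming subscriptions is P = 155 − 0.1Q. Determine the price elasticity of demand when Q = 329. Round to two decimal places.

-3.71

At Q = 329, P = 155 − 0.1(329) = 122.10.
dP/dQ = −0.1, so dQ/dP = 1/(−0.1) = -10.000.
ε = (dQ/dP)(P/Q) = (-10.000)(122.10/329).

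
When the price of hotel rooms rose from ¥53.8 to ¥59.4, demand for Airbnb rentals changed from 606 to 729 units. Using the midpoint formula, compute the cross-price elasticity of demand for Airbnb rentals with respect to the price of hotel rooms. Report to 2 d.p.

ΔQ_x = 729 − 606 = 123; ΔP_y = 59.4 − 53.8 = 5.6.
Midpoints: P̄_y = 56.60, Q̄_x = 667.5.
ε_xy = (ΔQ_x/ΔP_y)(P̄_y/Q̄_x) = (123/5.6)(56.60/667.5).

1.86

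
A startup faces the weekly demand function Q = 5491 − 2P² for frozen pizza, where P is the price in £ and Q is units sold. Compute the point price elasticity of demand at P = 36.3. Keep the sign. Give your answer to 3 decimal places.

-1.846

At P = 36.3, Q = 2855.620.
dQ/dP = −4P = -145.200.
ε = (dQ/dP)(P/Q) = (-145.200)(36.3/2855.620).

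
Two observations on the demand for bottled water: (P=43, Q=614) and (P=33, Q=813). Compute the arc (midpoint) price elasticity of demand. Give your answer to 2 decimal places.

ΔQ = 813 − 614 = 199; ΔP = 33 − 43 = -10.
Midpoints: P̄ = 38.00, Q̄ = 713.5.
ε = (ΔQ/ΔP)(P̄/Q̄) = (199/-10)(38.00/713.5).

-1.06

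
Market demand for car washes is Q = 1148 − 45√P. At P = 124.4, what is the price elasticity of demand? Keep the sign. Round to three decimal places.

-0.388

At P = 124.4, Q = 646.094.
dQ/dP = −45/(2√P) = -2.017.
ε = (dQ/dP)(P/Q) = (-2.017)(124.4/646.094).
|ε| < 1, so demand is inelastic at this price.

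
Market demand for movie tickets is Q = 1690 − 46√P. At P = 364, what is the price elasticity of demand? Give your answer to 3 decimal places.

At P = 364, Q = 812.376.
dQ/dP = −46/(2√P) = -1.206.
ε = (dQ/dP)(P/Q) = (-1.206)(364/812.376).
|ε| < 1, so demand is inelastic at this price.

-0.540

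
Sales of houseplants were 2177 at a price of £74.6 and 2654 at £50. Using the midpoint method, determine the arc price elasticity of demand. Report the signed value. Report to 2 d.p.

ΔQ = 2654 − 2177 = 477; ΔP = 50 − 74.6 = -24.6.
Midpoints: P̄ = 62.30, Q̄ = 2415.5.
ε = (ΔQ/ΔP)(P̄/Q̄) = (477/-24.6)(62.30/2415.5).

-0.50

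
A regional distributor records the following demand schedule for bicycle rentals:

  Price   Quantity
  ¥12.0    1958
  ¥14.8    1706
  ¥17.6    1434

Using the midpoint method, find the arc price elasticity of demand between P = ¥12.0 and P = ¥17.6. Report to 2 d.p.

-0.82

At P = 12.0, Q = 1958; at P = 17.6, Q = 1434.
ΔQ = -524, ΔP = 5.6. Midpoints: P̄ = 14.80, Q̄ = 1696.0.
ε = (ΔQ/ΔP)(P̄/Q̄) = (-524/5.6)(14.80/1696.0).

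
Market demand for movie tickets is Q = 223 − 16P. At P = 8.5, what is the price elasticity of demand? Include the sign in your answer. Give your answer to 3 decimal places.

-1.563

At P = 8.5, Q = 87.
dQ/dP = −16.
ε = (dQ/dP)(P/Q) = (-16)(8.5/87).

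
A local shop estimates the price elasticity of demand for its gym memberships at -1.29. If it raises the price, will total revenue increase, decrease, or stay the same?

|ε| = 1.29 > 1, so demand is elastic. A price rise therefore reduces total revenue.

decrease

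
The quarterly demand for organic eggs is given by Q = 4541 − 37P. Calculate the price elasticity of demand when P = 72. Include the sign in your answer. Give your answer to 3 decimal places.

-1.419

At P = 72, Q = 1877.
dQ/dP = −37.
ε = (dQ/dP)(P/Q) = (-37)(72/1877).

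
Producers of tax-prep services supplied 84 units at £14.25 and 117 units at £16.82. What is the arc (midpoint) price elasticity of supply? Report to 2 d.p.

ΔQ = 117 − 84 = 33; ΔP = 16.82 − 14.25 = 2.57.
Midpoints: P̄ = 15.54, Q̄ = 100.5.
ε_s = (ΔQ/ΔP)(P̄/Q̄) = (33/2.57)(15.54/100.5).

1.98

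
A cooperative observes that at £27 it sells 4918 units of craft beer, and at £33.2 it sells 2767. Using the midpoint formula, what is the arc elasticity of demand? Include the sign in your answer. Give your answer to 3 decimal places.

-2.718

ΔQ = 2767 − 4918 = -2151; ΔP = 33.2 − 27 = 6.2.
Midpoints: P̄ = 30.10, Q̄ = 3842.5.
ε = (ΔQ/ΔP)(P̄/Q̄) = (-2151/6.2)(30.10/3842.5).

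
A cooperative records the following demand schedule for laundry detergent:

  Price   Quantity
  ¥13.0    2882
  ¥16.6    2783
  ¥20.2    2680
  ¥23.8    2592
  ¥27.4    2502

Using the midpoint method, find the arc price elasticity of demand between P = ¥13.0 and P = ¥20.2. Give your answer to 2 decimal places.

-0.17

At P = 13.0, Q = 2882; at P = 20.2, Q = 2680.
ΔQ = -202, ΔP = 7.2. Midpoints: P̄ = 16.60, Q̄ = 2781.0.
ε = (ΔQ/ΔP)(P̄/Q̄) = (-202/7.2)(16.60/2781.0).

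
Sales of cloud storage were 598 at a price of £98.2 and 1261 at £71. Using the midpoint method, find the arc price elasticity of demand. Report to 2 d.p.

-2.22

ΔQ = 1261 − 598 = 663; ΔP = 71 − 98.2 = -27.2.
Midpoints: P̄ = 84.60, Q̄ = 929.5.
ε = (ΔQ/ΔP)(P̄/Q̄) = (663/-27.2)(84.60/929.5).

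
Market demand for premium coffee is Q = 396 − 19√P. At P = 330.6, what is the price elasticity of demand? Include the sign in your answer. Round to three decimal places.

At P = 330.6, Q = 50.534.
dQ/dP = −19/(2√P) = -0.522.
ε = (dQ/dP)(P/Q) = (-0.522)(330.6/50.534).

-3.418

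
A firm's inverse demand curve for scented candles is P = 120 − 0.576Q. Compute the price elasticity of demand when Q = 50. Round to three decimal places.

-3.167

At Q = 50, P = 120 − 0.576(50) = 91.20.
dP/dQ = −0.576, so dQ/dP = 1/(−0.576) = -1.736.
ε = (dQ/dP)(P/Q) = (-1.736)(91.20/50).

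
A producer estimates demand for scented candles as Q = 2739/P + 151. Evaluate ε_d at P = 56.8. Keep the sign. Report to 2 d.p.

-0.24

At P = 56.8, Q = 199.222.
dQ/dP = −2739/P² = -0.849.
ε = (dQ/dP)(P/Q) = (-0.849)(56.8/199.222).
|ε| < 1, so demand is inelastic at this price.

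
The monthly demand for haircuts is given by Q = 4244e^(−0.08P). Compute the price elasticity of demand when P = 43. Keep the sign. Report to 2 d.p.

-3.44

At P = 43, Q = 136.083.
dQ/dP = −0.08·4244e^(−0.08P) = −0.08Q = -10.887.
ε = (dQ/dP)(P/Q) = (-10.887)(43/136.083).
|ε| > 1, so demand is elastic at this price.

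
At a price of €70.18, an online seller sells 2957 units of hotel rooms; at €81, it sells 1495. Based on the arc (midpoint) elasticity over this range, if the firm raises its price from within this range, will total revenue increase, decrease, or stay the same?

decrease

Arc ε = (-1462/10.82)(75.59/2226.0) ≈ -4.588.
|ε| = 4.59 > 1, so demand is elastic. A price rise therefore reduces total revenue.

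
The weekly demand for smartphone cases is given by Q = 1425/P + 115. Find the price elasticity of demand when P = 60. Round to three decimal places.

-0.171

At P = 60, Q = 138.750.
dQ/dP = −1425/P² = -0.396.
ε = (dQ/dP)(P/Q) = (-0.396)(60/138.750).
|ε| < 1, so demand is inelastic at this price.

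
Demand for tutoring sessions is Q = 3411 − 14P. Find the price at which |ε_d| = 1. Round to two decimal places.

121.82

For linear demand Q = a − bP, ε = −bP/(a − bP). |ε| = 1 when bP = a − bP, i.e. P = a/(2b).
P = 3411/(2·14) = 3411/28 = 121.8214.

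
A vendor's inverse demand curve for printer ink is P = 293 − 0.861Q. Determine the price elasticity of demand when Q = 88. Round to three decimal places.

-2.867

At Q = 88, P = 293 − 0.861(88) = 217.23.
dP/dQ = −0.861, so dQ/dP = 1/(−0.861) = -1.161.
ε = (dQ/dP)(P/Q) = (-1.161)(217.23/88).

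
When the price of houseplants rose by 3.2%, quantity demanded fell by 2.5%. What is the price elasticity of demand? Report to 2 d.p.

ε = %ΔQ / %ΔP = (-2.5)/(3.2) = -0.781.

-0.78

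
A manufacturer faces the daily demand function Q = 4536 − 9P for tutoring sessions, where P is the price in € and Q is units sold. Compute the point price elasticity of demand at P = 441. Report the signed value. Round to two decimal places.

At P = 441, Q = 567.
dQ/dP = −9.
ε = (dQ/dP)(P/Q) = (-9)(441/567).
|ε| > 1, so demand is elastic at this price.

-7.00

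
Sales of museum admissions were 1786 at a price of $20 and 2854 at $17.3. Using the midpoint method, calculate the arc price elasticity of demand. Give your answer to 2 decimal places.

ΔQ = 2854 − 1786 = 1068; ΔP = 17.3 − 20 = -2.7.
Midpoints: P̄ = 18.65, Q̄ = 2320.0.
ε = (ΔQ/ΔP)(P̄/Q̄) = (1068/-2.7)(18.65/2320.0).

-3.18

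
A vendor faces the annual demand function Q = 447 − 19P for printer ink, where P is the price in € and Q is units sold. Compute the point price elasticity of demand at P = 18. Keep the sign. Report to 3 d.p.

At P = 18, Q = 105.
dQ/dP = −19.
ε = (dQ/dP)(P/Q) = (-19)(18/105).
|ε| > 1, so demand is elastic at this price.

-3.257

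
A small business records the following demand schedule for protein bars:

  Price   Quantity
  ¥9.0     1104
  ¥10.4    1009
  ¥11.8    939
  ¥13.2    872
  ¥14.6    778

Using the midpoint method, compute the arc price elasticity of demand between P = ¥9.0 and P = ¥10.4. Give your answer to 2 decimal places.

-0.62

At P = 9.0, Q = 1104; at P = 10.4, Q = 1009.
ΔQ = -95, ΔP = 1.4. Midpoints: P̄ = 9.70, Q̄ = 1056.5.
ε = (ΔQ/ΔP)(P̄/Q̄) = (-95/1.4)(9.70/1056.5).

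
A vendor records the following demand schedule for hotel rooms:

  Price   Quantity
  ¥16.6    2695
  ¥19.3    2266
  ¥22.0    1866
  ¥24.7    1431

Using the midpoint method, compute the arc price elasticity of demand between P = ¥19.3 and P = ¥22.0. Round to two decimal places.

At P = 19.3, Q = 2266; at P = 22.0, Q = 1866.
ΔQ = -400, ΔP = 2.7. Midpoints: P̄ = 20.65, Q̄ = 2066.0.
ε = (ΔQ/ΔP)(P̄/Q̄) = (-400/2.7)(20.65/2066.0).

-1.48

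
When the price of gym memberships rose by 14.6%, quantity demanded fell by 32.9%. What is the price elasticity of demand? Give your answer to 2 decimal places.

ε = %ΔQ / %ΔP = (-32.9)/(14.6) = -2.253.

-2.25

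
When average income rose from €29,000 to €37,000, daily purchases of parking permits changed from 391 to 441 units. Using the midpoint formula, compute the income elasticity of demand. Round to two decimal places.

ΔQ = 50, ΔI = 8000. Midpoints: Ī = 33,000, Q̄ = 416.0.
ε_I = (ΔQ/ΔI)(Ī/Q̄) = (50/8000)(33000/416.0).
ε_I > 0, so the good is normal.

0.50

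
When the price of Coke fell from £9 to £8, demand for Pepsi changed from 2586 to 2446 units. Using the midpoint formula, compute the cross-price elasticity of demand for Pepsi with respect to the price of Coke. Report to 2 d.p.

0.47

ΔQ_x = 2446 − 2586 = -140; ΔP_y = 8 − 9 = -1.
Midpoints: P̄_y = 8.50, Q̄_x = 2516.0.
ε_xy = (ΔQ_x/ΔP_y)(P̄_y/Q̄_x) = (-140/-1)(8.50/2516.0).
ε_xy > 0, so the goods are substitutes.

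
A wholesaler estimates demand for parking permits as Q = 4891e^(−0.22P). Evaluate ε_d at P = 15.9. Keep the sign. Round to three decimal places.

At P = 15.9, Q = 147.991.
dQ/dP = −0.22·4891e^(−0.22P) = −0.22Q = -32.558.
ε = (dQ/dP)(P/Q) = (-32.558)(15.9/147.991).

-3.498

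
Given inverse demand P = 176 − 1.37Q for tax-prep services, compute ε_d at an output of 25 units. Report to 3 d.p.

-4.139

At Q = 25, P = 176 − 1.37(25) = 141.75.
dP/dQ = −1.37, so dQ/dP = 1/(−1.37) = -0.730.
ε = (dQ/dP)(P/Q) = (-0.730)(141.75/25).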